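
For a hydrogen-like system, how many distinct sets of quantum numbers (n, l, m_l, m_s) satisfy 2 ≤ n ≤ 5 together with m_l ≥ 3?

Treat each shell separately and count matching orbitals:
n=4 → 1; n=5 → 3.
Orbitals: 1 + 3 = 4. Including both spin states (m_s = ±1/2) gives 2 × 4 = 8 states.

8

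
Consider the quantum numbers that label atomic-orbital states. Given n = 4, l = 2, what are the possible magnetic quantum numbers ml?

-2, -1, 0, 1, 2

ml takes every integer from −l to +l. With l = 2 that gives the 5 values -2, -1, 0, 1, 2.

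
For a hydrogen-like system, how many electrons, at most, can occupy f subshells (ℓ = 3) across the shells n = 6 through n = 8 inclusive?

An f subshell (ℓ = 3) exists for every n ≥ 4, so shells n = 6, 7, 8 each contribute one — 3 subshells.
Since each f subshell holds 2(2·3+1) = 14 electrons, the total is 3 × 14 = 42.

42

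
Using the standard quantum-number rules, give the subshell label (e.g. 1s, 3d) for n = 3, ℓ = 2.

ℓ = 2 corresponds to the letter 'd', so the subshell is 3d.

3d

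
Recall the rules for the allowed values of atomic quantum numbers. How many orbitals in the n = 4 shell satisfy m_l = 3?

1

Contributions: l=3 → 1.
Total orbitals: 1.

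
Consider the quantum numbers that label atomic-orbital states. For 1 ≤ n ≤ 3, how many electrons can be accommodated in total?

28

Total orbitals = 1² + 2² + 3² = 14. Doubling for spin gives 28 electrons.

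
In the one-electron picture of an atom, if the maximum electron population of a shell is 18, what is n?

n = 3

2n² = 18 ⇒ n² = 9 ⇒ n = 3.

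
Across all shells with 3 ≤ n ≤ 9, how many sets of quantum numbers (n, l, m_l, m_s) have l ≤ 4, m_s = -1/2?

Work shell by shell — for each n, count the (l, m_l) pairs that satisfy l ≤ 4:
n=3 → 9; n=4 → 16; n=5 → 25; n=6 → 25; n=7 → 25; n=8 → 25; n=9 → 25.
Orbitals: 9 + 16 + 25 + 25 + 25 + 25 + 25 = 150. With m_s fixed to -1/2 there is one state per orbital, so 150 states.

150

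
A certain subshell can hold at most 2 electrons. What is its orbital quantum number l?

l = 0

2(2l+1) = 2 ⇒ 2l+1 = 1 ⇒ l = 0.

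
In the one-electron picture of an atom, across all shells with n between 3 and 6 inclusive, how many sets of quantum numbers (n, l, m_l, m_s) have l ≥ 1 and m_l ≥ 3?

Per-shell orbital counts meeting the constraint:
n=4 → 1; n=5 → 3; n=6 → 6.
Orbitals: 1 + 3 + 6 = 10. Including both spin states (m_s = ±1/2) gives 2 × 10 = 20 states.

20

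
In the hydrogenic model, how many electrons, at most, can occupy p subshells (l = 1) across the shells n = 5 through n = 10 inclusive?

A p subshell (l = 1) exists for every n ≥ 2, so shells n = 5, 6, 7, 8, 9, 10 each contribute one — 6 subshells.
Since each p subshell holds 2(2·1+1) = 6 electrons, the total is 6 × 6 = 36.

36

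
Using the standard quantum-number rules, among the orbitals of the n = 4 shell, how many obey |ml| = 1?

Orbitals with |ml| = 1, by l: l=1 → 2; l=2 → 2; l=3 → 2.
Total orbitals: 2 + 2 + 2 = 6.

6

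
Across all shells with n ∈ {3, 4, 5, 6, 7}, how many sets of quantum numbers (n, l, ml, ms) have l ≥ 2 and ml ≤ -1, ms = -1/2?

50

For each n in the range, tally the orbitals obeying l ≥ 2 and ml ≤ -1:
n=3 → 2; n=4 → 5; n=5 → 9; n=6 → 14; n=7 → 20.
Orbitals: 2 + 5 + 9 + 14 + 20 = 50. With ms fixed to -1/2 there is one state per orbital, so 50 states.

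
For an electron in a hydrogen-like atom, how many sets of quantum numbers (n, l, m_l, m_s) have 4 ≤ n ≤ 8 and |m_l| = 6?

12

Per-shell orbital counts meeting the constraint:
n=7 → 2; n=8 → 4.
Orbitals: 2 + 4 = 6. Including both spin states (m_s = ±1/2) gives 2 × 6 = 12 states.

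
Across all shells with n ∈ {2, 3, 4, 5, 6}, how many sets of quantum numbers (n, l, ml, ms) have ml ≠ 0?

140

Per-shell orbital counts meeting the constraint:
n=2 → 2; n=3 → 6; n=4 → 12; n=5 → 20; n=6 → 30.
Orbitals: 2 + 6 + 12 + 20 + 30 = 70. Including both spin states (ms = ±1/2) gives 2 × 70 = 140 states.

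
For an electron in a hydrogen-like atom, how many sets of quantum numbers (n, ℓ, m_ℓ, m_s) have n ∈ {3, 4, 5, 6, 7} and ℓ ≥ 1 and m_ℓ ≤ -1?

110

For each n in the range, tally the orbitals obeying ℓ ≥ 1 and m_ℓ ≤ -1:
n=3 → 3; n=4 → 6; n=5 → 10; n=6 → 15; n=7 → 21.
Orbitals: 3 + 6 + 10 + 15 + 21 = 55. Including both spin states (m_s = ±1/2) gives 2 × 55 = 110 states.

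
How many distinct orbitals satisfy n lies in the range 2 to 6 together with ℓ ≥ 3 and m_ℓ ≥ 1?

Per-shell orbital counts meeting the constraint:
n=4 → 3; n=5 → 7; n=6 → 12.
Total orbitals: 3 + 7 + 12 = 22.

22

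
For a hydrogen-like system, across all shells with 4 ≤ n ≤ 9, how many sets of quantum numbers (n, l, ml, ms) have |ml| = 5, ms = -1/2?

20

Per-shell orbital counts meeting the constraint:
n=6 → 2; n=7 → 4; n=8 → 6; n=9 → 8.
Orbitals: 2 + 4 + 6 + 8 = 20. With ms fixed to -1/2 there is one state per orbital, so 20 states.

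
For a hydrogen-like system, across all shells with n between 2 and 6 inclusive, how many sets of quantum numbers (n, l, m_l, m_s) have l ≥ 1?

170

Per-shell orbital counts meeting the constraint:
n=2 → 3; n=3 → 8; n=4 → 15; n=5 → 24; n=6 → 35.
Orbitals: 3 + 8 + 15 + 24 + 35 = 85. Including both spin states (m_s = ±1/2) gives 2 × 85 = 170 states.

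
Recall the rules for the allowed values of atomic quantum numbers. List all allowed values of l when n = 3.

0, 1, 2

l is an integer with 0 ≤ l ≤ n−1, so for n = 3: l = 0, 1, 2.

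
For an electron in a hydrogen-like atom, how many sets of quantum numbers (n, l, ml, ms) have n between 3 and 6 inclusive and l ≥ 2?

For each n in the range, tally the orbitals obeying l ≥ 2:
n=3 → 5; n=4 → 12; n=5 → 21; n=6 → 32.
Orbitals: 5 + 12 + 21 + 32 = 70. Including both spin states (ms = ±1/2) gives 2 × 70 = 140 states.

140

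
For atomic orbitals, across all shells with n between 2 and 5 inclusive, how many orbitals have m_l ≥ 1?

20

Per-shell orbital counts meeting the constraint:
n=2 → 1; n=3 → 3; n=4 → 6; n=5 → 10.
Total orbitals: 1 + 3 + 6 + 10 = 20.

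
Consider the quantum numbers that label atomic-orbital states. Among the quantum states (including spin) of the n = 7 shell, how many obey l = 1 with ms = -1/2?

Go through l = 0, …, 6 (the values permitted for n = 7).
Contributions: l=1 → 3.
Orbitals: 3. With ms fixed to a single value there is one state per orbital, giving 3 states.

3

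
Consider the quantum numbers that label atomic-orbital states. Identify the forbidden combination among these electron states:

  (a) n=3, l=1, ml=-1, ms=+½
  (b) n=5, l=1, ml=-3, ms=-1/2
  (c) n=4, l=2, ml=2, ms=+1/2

(b)

(b) has |ml| = 3 > l = 1, violating −l ≤ ml ≤ l.
The remaining sets (a), (c) satisfy all four rules.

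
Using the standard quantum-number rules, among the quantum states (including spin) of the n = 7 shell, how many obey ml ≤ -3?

20

The n = 7 shell has l = 0 through 6; check each.
Contributions: l=3 → 1; l=4 → 2; l=5 → 3; l=6 → 4.
Orbitals: 1 + 2 + 3 + 4 = 10. Each orbital carries two spin states, so 10 × 2 = 20 states.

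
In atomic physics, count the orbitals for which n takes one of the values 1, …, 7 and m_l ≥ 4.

10

Count contributing orbitals for each principal shell:
n=5 → 1; n=6 → 3; n=7 → 6.
Total orbitals: 1 + 3 + 6 = 10.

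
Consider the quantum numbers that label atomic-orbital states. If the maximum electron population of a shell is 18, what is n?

2n² = 18 ⇒ n² = 9 ⇒ n = 3.

n = 3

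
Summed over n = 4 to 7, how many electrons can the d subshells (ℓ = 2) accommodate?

A d subshell (ℓ = 2) exists for every n ≥ 3, so shells n = 4, 5, 6, 7 each contribute one — 4 subshells.
Since each d subshell holds 2(2·2+1) = 10 electrons, the total is 4 × 10 = 40.

40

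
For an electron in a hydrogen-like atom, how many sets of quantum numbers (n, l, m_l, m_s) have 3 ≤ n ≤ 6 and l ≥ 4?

58

Per-shell orbital counts meeting the constraint:
n=5 → 9; n=6 → 20.
Orbitals: 9 + 20 = 29. Including both spin states (m_s = ±1/2) gives 2 × 29 = 58 states.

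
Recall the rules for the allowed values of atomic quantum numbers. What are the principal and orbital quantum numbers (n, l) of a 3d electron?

The leading integer gives n = 3; the letter 'd' means l = 2.

n = 3, l = 2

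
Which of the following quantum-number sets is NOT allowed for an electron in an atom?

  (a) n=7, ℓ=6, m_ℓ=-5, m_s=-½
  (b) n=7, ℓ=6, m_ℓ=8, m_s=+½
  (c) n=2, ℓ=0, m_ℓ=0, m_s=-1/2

(b)

(b) has |m_ℓ| = 8 > ℓ = 6, violating −ℓ ≤ m_ℓ ≤ ℓ.
The remaining sets (a), (c) satisfy all four rules.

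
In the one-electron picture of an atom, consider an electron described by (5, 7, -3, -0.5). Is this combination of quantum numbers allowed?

Not allowed

The orbital quantum number must satisfy 0 ≤ l ≤ n−1. With n = 5 the allowed l values are 0, 1, 2, 3, 4, so l = 7 is out of range.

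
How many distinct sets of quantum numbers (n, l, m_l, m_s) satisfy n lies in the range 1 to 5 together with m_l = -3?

6

Per-shell orbital counts meeting the constraint:
n=4 → 1; n=5 → 2.
Orbitals: 1 + 2 = 3. Including both spin states (m_s = ±1/2) gives 2 × 3 = 6 states.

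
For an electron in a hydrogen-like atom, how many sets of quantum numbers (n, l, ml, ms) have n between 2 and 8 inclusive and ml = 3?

30

Count contributing orbitals for each principal shell:
n=4 → 1; n=5 → 2; n=6 → 3; n=7 → 4; n=8 → 5.
Orbitals: 1 + 2 + 3 + 4 + 5 = 15. Including both spin states (ms = ±1/2) gives 2 × 15 = 30 states.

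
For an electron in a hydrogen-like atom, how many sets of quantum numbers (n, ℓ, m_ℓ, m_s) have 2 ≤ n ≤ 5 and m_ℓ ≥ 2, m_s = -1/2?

Work shell by shell — for each n, count the (ℓ, m_ℓ) pairs that satisfy m_ℓ ≥ 2:
n=3 → 1; n=4 → 3; n=5 → 6.
Orbitals: 1 + 3 + 6 = 10. With m_s fixed to -1/2 there is one state per orbital, so 10 states.

10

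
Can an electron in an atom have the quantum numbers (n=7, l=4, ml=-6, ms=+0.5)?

The magnetic quantum number must satisfy −l ≤ ml ≤ l. With l = 4, ml can only be -4, -3, -2, -1, 0, 1, 2, 3, 4, so ml = -6 is forbidden.

No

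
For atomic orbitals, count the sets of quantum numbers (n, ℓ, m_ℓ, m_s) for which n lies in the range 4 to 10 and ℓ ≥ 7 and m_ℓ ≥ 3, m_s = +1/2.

Treat each shell separately and count matching orbitals:
n=8 → 5; n=9 → 11; n=10 → 18.
Orbitals: 5 + 11 + 18 = 34. With m_s fixed to +1/2 there is one state per orbital, so 34 states.

34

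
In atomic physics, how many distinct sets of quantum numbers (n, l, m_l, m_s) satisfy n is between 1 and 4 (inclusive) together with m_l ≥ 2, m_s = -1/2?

4

Work shell by shell — for each n, count the (l, m_l) pairs that satisfy m_l ≥ 2:
n=3 → 1; n=4 → 3.
Orbitals: 1 + 3 = 4. With m_s fixed to -1/2 there is one state per orbital, so 4 states.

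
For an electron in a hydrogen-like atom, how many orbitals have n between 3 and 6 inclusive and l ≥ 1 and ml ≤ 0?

48

For each n in the range, tally the orbitals obeying l ≥ 1 and ml ≤ 0:
n=3 → 5; n=4 → 9; n=5 → 14; n=6 → 20.
Total orbitals: 5 + 9 + 14 + 20 = 48.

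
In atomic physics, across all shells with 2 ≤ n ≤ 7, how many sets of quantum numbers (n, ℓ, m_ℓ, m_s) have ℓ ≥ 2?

230

Treat each shell separately and count matching orbitals:
n=3 → 5; n=4 → 12; n=5 → 21; n=6 → 32; n=7 → 45.
Orbitals: 5 + 12 + 21 + 32 + 45 = 115. Including both spin states (m_s = ±1/2) gives 2 × 115 = 230 states.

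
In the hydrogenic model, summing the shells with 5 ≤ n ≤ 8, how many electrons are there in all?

Shell n has n² orbitals: 5²=25 + 6²=36 + 7²=49 + 8²=64 = 174 orbitals.
Two spin states per orbital: 2 × 174 = 348 electrons.

348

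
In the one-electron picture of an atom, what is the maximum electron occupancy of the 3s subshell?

2

A subshell with l = 0 has 2l+1 = 1 orbital, each holding 2 electrons (spin ±1/2), so 1 × 2 = 2.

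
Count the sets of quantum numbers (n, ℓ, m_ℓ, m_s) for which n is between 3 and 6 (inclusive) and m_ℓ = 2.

20

Per-shell orbital counts meeting the constraint:
n=3 → 1; n=4 → 2; n=5 → 3; n=6 → 4.
Orbitals: 1 + 2 + 3 + 4 = 10. Including both spin states (m_s = ±1/2) gives 2 × 10 = 20 states.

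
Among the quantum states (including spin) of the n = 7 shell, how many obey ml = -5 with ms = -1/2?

Go through l = 0, …, 6 (the values permitted for n = 7).
Contributions: l=5 → 1; l=6 → 1.
Orbitals: 1 + 1 = 2. With ms fixed to a single value there is one state per orbital, giving 2 states.

2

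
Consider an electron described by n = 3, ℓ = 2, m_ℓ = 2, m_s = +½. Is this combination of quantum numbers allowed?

Valid

n = 3 is a positive integer. ℓ = 2 satisfies 0 ≤ ℓ ≤ n−1 = 2. m_ℓ = 2 lies in the range −ℓ … +ℓ (here −2 … 2). m_s = +1/2 is one of ±1/2.
All four constraints are satisfied.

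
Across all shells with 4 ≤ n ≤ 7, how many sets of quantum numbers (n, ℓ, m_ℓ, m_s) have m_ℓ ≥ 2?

68

Go shell by shell, enumerating (ℓ, m_ℓ) with m_ℓ ≥ 2:
n=4 → 3; n=5 → 6; n=6 → 10; n=7 → 15.
Orbitals: 3 + 6 + 10 + 15 = 34. Including both spin states (m_s = ±1/2) gives 2 × 34 = 68 states.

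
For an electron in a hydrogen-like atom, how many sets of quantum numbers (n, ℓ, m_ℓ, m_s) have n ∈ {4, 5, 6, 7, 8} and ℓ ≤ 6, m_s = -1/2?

175

Treat each shell separately and count matching orbitals:
n=4 → 16; n=5 → 25; n=6 → 36; n=7 → 49; n=8 → 49.
Orbitals: 16 + 25 + 36 + 49 + 49 = 175. With m_s fixed to -1/2 there is one state per orbital, so 175 states.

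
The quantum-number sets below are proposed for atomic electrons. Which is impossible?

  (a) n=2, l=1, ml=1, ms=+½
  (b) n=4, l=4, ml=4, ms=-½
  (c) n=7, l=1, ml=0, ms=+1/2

(b) has l = 4 ≥ n = 4, violating 0 ≤ l ≤ n−1.
The remaining sets (a), (c) satisfy all four rules.

(b)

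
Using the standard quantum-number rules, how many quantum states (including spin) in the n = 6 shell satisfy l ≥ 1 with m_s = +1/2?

35

For n = 6, l ranges over 0 … 5.
Per l-value: l=1 → 3; l=2 → 5; l=3 → 7; l=4 → 9; l=5 → 11.
Orbitals: 3 + 5 + 7 + 9 + 11 = 35. With m_s fixed to a single value there is one state per orbital, giving 35 states.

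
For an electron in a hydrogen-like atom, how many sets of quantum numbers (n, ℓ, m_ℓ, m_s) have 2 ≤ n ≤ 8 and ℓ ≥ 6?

Go shell by shell, enumerating (ℓ, m_ℓ) with ℓ ≥ 6:
n=7 → 13; n=8 → 28.
Orbitals: 13 + 28 = 41. Including both spin states (m_s = ±1/2) gives 2 × 41 = 82 states.

82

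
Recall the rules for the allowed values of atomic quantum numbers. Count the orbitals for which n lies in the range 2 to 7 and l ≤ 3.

77

Work shell by shell — for each n, count the (l, m_l) pairs that satisfy l ≤ 3:
n=2 → 4; n=3 → 9; n=4 → 16; n=5 → 16; n=6 → 16; n=7 → 16.
Total orbitals: 4 + 9 + 16 + 16 + 16 + 16 = 77.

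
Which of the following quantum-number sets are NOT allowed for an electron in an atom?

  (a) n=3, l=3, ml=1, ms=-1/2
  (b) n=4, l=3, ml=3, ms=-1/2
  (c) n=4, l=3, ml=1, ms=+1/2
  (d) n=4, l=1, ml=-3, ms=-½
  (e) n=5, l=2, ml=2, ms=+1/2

(a) has l = 3 ≥ n = 3, violating 0 ≤ l ≤ n−1.
(d) has |ml| = 3 > l = 1, violating −l ≤ ml ≤ l.
The remaining sets (b), (c), (e) satisfy all four rules.

(a) and (d)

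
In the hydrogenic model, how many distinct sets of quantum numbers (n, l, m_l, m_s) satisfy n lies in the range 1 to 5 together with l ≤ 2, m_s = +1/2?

32

Go shell by shell, enumerating (l, m_l) with l ≤ 2:
n=1 → 1; n=2 → 4; n=3 → 9; n=4 → 9; n=5 → 9.
Orbitals: 1 + 4 + 9 + 9 + 9 = 32. With m_s fixed to +1/2 there is one state per orbital, so 32 states.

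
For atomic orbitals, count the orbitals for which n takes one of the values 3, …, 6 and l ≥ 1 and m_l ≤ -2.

Count contributing orbitals for each principal shell:
n=3 → 1; n=4 → 3; n=5 → 6; n=6 → 10.
Total orbitals: 1 + 3 + 6 + 10 = 20.

20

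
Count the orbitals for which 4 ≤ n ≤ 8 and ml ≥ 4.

20

Go shell by shell, enumerating (l, ml) with ml ≥ 4:
n=5 → 1; n=6 → 3; n=7 → 6; n=8 → 10.
Total orbitals: 1 + 3 + 6 + 10 = 20.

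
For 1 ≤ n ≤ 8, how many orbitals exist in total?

Total orbitals = 1² + 2² + 3² + 4² + 5² + 6² + 7² + 8² = 204.

204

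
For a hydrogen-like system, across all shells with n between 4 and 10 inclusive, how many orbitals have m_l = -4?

21

Count contributing orbitals for each principal shell:
n=5 → 1; n=6 → 2; n=7 → 3; n=8 → 4; n=9 → 5; n=10 → 6.
Total orbitals: 1 + 2 + 3 + 4 + 5 + 6 = 21.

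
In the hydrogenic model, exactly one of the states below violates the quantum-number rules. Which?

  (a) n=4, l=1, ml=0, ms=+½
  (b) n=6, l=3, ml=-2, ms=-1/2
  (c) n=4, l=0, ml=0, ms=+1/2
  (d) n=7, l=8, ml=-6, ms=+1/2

(d) has l = 8 ≥ n = 7, violating 0 ≤ l ≤ n−1.
The remaining sets (a), (b), (c) satisfy all four rules.

(d)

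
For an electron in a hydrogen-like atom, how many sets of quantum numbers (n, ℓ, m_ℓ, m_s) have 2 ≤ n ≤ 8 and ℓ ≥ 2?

Per-shell orbital counts meeting the constraint:
n=3 → 5; n=4 → 12; n=5 → 21; n=6 → 32; n=7 → 45; n=8 → 60.
Orbitals: 5 + 12 + 21 + 32 + 45 + 60 = 175. Including both spin states (m_s = ±1/2) gives 2 × 175 = 350 states.

350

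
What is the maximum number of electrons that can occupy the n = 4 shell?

A shell holds 2n² electrons: 2 × 4² = 2 × 16 = 32.

32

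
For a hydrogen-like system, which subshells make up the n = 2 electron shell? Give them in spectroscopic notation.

For n = 2, l runs from 0 to 1. In spectroscopic notation l = 0,1,2,… ↔ s,p,d,f,g,h,i, so the subshells are 2s, 2p.

2s, 2p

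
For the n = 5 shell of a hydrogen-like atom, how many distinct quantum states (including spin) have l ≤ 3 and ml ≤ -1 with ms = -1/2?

6

Go through l = 0, …, 4 (the values permitted for n = 5).
Per l-value: l=1 → 1; l=2 → 2; l=3 → 3.
Orbitals: 1 + 2 + 3 = 6. With ms fixed to a single value there is one state per orbital, giving 6 states.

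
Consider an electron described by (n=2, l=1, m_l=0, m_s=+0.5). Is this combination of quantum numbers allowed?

n = 2 is a positive integer. l = 1 satisfies 0 ≤ l ≤ n−1 = 1. m_l = 0 lies in the range −l … +l (here −1 … 1). m_s = +1/2 is one of ±1/2.
All four constraints are satisfied.

Allowed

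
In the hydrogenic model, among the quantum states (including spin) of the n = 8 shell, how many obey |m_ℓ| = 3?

20

Orbitals with |m_ℓ| = 3, by ℓ: ℓ=3 → 2; ℓ=4 → 2; ℓ=5 → 2; ℓ=6 → 2; ℓ=7 → 2.
Orbitals: 2 + 2 + 2 + 2 + 2 = 10. Each orbital carries two spin states, so 10 × 2 = 20 states.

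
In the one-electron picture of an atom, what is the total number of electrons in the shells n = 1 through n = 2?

10

Shell n has n² orbitals: 1²=1 + 2²=4 = 5 orbitals.
Two spin states per orbital: 2 × 5 = 10 electrons.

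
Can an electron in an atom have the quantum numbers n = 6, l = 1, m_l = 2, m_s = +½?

No

The magnetic quantum number must satisfy −l ≤ m_l ≤ l. With l = 1, m_l can only be -1, 0, 1, so m_l = 2 is forbidden.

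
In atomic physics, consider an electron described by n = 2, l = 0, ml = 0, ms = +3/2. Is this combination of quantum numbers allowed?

No

The spin quantum number for an electron can only be ms = +1/2 or −1/2; ms = +3/2 is not one of those.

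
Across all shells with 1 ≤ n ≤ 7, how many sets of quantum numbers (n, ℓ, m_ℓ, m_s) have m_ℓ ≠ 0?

Count contributing orbitals for each principal shell:
n=2 → 2; n=3 → 6; n=4 → 12; n=5 → 20; n=6 → 30; n=7 → 42.
Orbitals: 2 + 6 + 12 + 20 + 30 + 42 = 112. Including both spin states (m_s = ±1/2) gives 2 × 112 = 224 states.

224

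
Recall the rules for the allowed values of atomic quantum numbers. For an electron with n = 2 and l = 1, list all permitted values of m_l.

-1, 0, 1

m_l takes every integer from −l to +l. With l = 1 that gives the 3 values -1, 0, 1.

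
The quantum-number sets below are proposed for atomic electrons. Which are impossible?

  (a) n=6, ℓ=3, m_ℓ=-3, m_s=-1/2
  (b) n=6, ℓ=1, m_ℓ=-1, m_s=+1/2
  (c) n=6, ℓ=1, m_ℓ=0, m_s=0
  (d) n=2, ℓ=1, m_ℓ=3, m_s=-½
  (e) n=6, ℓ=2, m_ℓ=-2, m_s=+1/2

(c) and (d)

(c) has m_s = 0, but an electron's spin must be ±1/2.
(d) has |m_ℓ| = 3 > ℓ = 1, violating −ℓ ≤ m_ℓ ≤ ℓ.
The remaining sets (a), (b), (e) satisfy all four rules.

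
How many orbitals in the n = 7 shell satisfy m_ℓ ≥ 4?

6

For n = 7, ℓ ranges over 0 … 6.
The (ℓ, m_ℓ) pairs meeting m_ℓ ≥ 4 give: ℓ=4 → 1; ℓ=5 → 2; ℓ=6 → 3.
Total orbitals: 1 + 2 + 3 = 6.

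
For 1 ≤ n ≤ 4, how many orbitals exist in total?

Total orbitals = 1² + 2² + 3² + 4² = 30.

30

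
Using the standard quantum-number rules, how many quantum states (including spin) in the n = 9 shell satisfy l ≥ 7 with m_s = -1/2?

32

Go through l = 0, …, 8 (the values permitted for n = 9).
Contributions: l=7 → 15; l=8 → 17.
Orbitals: 15 + 17 = 32. With m_s fixed to a single value there is one state per orbital, giving 32 states.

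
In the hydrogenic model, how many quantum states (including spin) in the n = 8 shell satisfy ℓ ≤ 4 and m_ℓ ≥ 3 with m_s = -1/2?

3

The n = 8 shell has ℓ = 0 through 7; check each.
The (ℓ, m_ℓ) pairs meeting ℓ ≤ 4 and m_ℓ ≥ 3 give: ℓ=3 → 1; ℓ=4 → 2.
Orbitals: 1 + 2 = 3. With m_s fixed to a single value there is one state per orbital, giving 3 states.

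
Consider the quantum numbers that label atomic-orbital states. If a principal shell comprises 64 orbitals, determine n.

n² = 64 ⇒ n = 8.

n = 8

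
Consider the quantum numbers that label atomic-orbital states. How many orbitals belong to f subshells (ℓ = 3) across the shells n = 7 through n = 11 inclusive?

An f subshell (ℓ = 3) exists for every n ≥ 4, so shells n = 7, 8, 9, 10, 11 each contribute one — 5 subshells.
Since each f subshell has 2·3+1 = 7 orbitals, the total is 5 × 7 = 35.

35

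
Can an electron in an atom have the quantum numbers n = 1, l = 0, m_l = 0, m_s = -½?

Allowed

n = 1 is a positive integer. l = 0 satisfies 0 ≤ l ≤ n−1 = 0. m_l = 0 lies in the range −l … +l (here 0). m_s = -1/2 is one of ±1/2.
All four constraints are satisfied.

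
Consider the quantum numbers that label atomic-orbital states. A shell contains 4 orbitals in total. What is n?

n² = 4 ⇒ n = 2.

n = 2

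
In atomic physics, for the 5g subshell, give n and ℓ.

The leading integer gives n = 5; the letter 'g' means ℓ = 4.

n = 5, ℓ = 4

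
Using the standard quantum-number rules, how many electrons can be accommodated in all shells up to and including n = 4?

Total orbitals = 1² + 2² + 3² + 4² = 30. Doubling for spin gives 60 electrons.

60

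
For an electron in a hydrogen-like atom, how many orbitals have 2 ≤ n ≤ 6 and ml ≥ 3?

10

For each n in the range, tally the orbitals obeying ml ≥ 3:
n=4 → 1; n=5 → 3; n=6 → 6.
Total orbitals: 1 + 3 + 6 = 10.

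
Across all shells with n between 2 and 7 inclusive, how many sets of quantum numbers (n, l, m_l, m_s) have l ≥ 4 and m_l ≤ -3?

Treat each shell separately and count matching orbitals:
n=5 → 2; n=6 → 5; n=7 → 9.
Orbitals: 2 + 5 + 9 = 16. Including both spin states (m_s = ±1/2) gives 2 × 16 = 32 states.

32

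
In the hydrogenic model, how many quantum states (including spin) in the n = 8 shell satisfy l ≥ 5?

Contributions: l=5 → 11; l=6 → 13; l=7 → 15.
Orbitals: 11 + 13 + 15 = 39. Each orbital carries two spin states, so 39 × 2 = 78 states.

78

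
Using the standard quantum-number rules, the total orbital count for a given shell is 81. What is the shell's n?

n² = 81 ⇒ n = 9.

n = 9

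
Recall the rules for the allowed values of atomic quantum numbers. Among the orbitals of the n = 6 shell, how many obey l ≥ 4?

Orbitals with l ≥ 4, by l: l=4 → 9; l=5 → 11.
Total orbitals: 9 + 11 = 20.

20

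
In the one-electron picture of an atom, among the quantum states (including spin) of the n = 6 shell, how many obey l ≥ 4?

For n = 6, l ranges over 0 … 5.
Orbitals with l ≥ 4, by l: l=4 → 9; l=5 → 11.
Orbitals: 9 + 11 = 20. Each orbital carries two spin states, so 20 × 2 = 40 states.

40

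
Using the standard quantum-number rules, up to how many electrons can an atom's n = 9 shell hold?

A shell holds 2n² electrons: 2 × 9² = 2 × 81 = 162.

162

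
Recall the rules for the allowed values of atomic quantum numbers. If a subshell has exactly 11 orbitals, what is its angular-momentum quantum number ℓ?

2ℓ+1 = 11 gives ℓ = 5.

ℓ = 5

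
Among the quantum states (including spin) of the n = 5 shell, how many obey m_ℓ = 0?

10

For n = 5, ℓ ranges over 0 … 4.
Per ℓ-value: ℓ=0 → 1; ℓ=1 → 1; ℓ=2 → 1; ℓ=3 → 1; ℓ=4 → 1.
Orbitals: 1 + 1 + 1 + 1 + 1 = 5. Each orbital carries two spin states, so 5 × 2 = 10 states.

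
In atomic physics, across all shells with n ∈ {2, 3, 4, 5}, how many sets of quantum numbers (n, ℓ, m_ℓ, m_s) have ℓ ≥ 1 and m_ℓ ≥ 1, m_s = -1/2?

Go shell by shell, enumerating (ℓ, m_ℓ) with ℓ ≥ 1 and m_ℓ ≥ 1:
n=2 → 1; n=3 → 3; n=4 → 6; n=5 → 10.
Orbitals: 1 + 3 + 6 + 10 = 20. With m_s fixed to -1/2 there is one state per orbital, so 20 states.

20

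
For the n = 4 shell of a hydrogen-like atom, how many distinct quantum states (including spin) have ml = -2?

4

For n = 4, l ranges over 0 … 3.
Orbitals with ml = -2, by l: l=2 → 1; l=3 → 1.
Orbitals: 1 + 1 = 2. Each orbital carries two spin states, so 2 × 2 = 4 states.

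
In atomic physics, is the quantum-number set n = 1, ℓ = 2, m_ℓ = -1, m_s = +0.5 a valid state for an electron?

No

The orbital quantum number must satisfy 0 ≤ ℓ ≤ n−1. With n = 1 the allowed ℓ values are 0, so ℓ = 2 is out of range.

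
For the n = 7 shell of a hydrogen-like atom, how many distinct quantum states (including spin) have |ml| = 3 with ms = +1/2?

8

Orbitals with |ml| = 3, by l: l=3 → 2; l=4 → 2; l=5 → 2; l=6 → 2.
Orbitals: 2 + 2 + 2 + 2 = 8. With ms fixed to a single value there is one state per orbital, giving 8 states.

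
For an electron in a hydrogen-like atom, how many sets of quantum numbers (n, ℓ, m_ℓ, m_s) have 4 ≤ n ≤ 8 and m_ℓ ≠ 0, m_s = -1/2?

160

For each n in the range, tally the orbitals obeying m_ℓ ≠ 0:
n=4 → 12; n=5 → 20; n=6 → 30; n=7 → 42; n=8 → 56.
Orbitals: 12 + 20 + 30 + 42 + 56 = 160. With m_s fixed to -1/2 there is one state per orbital, so 160 states.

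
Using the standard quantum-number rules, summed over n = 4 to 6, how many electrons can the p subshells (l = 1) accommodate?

18

A p subshell (l = 1) exists for every n ≥ 2, so shells n = 4, 5, 6 each contribute one — 3 subshells.
Since each p subshell holds 2(2·1+1) = 6 electrons, the total is 3 × 6 = 18.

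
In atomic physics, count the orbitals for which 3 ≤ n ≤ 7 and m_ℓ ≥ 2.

For each n in the range, tally the orbitals obeying m_ℓ ≥ 2:
n=3 → 1; n=4 → 3; n=5 → 6; n=6 → 10; n=7 → 15.
Total orbitals: 1 + 3 + 6 + 10 + 15 = 35.

35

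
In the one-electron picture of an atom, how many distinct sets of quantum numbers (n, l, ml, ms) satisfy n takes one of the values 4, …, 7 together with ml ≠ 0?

Count contributing orbitals for each principal shell:
n=4 → 12; n=5 → 20; n=6 → 30; n=7 → 42.
Orbitals: 12 + 20 + 30 + 42 = 104. Including both spin states (ms = ±1/2) gives 2 × 104 = 208 states.

208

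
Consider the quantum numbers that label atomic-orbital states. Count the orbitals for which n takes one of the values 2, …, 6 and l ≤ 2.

40

Treat each shell separately and count matching orbitals:
n=2 → 4; n=3 → 9; n=4 → 9; n=5 → 9; n=6 → 9.
Total orbitals: 4 + 9 + 9 + 9 + 9 = 40.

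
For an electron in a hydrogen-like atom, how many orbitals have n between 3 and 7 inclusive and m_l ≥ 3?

20

Count contributing orbitals for each principal shell:
n=4 → 1; n=5 → 3; n=6 → 6; n=7 → 10.
Total orbitals: 1 + 3 + 6 + 10 = 20.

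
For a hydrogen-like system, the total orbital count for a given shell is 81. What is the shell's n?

n² = 81 ⇒ n = 9.

n = 9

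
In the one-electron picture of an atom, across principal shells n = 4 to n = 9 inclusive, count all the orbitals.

271

Shell n has n² orbitals: 4²=16 + 5²=25 + 6²=36 + 7²=49 + 8²=64 + 9²=81 = 271 orbitals.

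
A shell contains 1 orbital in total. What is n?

n² = 1 ⇒ n = 1.

n = 1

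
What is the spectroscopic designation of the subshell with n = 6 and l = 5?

6h

l = 5 corresponds to the letter 'h', so the subshell is 6h.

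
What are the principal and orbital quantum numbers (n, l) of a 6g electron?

n = 6, l = 4

The leading integer gives n = 6; the letter 'g' means l = 4.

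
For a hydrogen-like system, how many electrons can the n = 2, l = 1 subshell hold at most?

6

A subshell with l = 1 has 2l+1 = 3 orbitals, each holding 2 electrons (spin ±1/2), so 3 × 2 = 6.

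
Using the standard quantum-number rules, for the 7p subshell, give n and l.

n = 7, l = 1

The leading integer gives n = 7; the letter 'p' means l = 1.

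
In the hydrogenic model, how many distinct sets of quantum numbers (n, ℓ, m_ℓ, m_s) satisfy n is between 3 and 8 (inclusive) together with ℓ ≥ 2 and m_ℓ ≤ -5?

For each n in the range, tally the orbitals obeying ℓ ≥ 2 and m_ℓ ≤ -5:
n=6 → 1; n=7 → 3; n=8 → 6.
Orbitals: 1 + 3 + 6 = 10. Including both spin states (m_s = ±1/2) gives 2 × 10 = 20 states.

20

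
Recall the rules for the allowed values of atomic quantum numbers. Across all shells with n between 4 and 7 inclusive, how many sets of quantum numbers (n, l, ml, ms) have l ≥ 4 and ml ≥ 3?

32

Treat each shell separately and count matching orbitals:
n=5 → 2; n=6 → 5; n=7 → 9.
Orbitals: 2 + 5 + 9 = 16. Including both spin states (ms = ±1/2) gives 2 × 16 = 32 states.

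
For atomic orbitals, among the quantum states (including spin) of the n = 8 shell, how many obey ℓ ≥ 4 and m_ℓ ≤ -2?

36

Go through ℓ = 0, …, 7 (the values permitted for n = 8).
The (ℓ, m_ℓ) pairs meeting ℓ ≥ 4 and m_ℓ ≤ -2 give: ℓ=4 → 3; ℓ=5 → 4; ℓ=6 → 5; ℓ=7 → 6.
Orbitals: 3 + 4 + 5 + 6 = 18. Each orbital carries two spin states, so 18 × 2 = 36 states.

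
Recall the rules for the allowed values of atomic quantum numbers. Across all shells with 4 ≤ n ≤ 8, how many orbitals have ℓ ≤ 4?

Count contributing orbitals for each principal shell:
n=4 → 16; n=5 → 25; n=6 → 25; n=7 → 25; n=8 → 25.
Total orbitals: 16 + 25 + 25 + 25 + 25 = 116.

116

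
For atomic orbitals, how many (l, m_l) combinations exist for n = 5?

The n = 5 shell contains n² = 5² = 25 orbitals.

25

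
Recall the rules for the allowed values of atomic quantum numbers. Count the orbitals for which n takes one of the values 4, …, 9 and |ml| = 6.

12

Per-shell orbital counts meeting the constraint:
n=7 → 2; n=8 → 4; n=9 → 6.
Total orbitals: 2 + 4 + 6 = 12.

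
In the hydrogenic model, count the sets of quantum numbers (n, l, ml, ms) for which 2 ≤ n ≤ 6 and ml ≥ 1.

70

Treat each shell separately and count matching orbitals:
n=2 → 1; n=3 → 3; n=4 → 6; n=5 → 10; n=6 → 15.
Orbitals: 1 + 3 + 6 + 10 + 15 = 35. Including both spin states (ms = ±1/2) gives 2 × 35 = 70 states.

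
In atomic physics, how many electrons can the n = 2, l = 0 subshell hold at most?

A subshell with l = 0 has 2l+1 = 1 orbital, each holding 2 electrons (spin ±1/2), so 1 × 2 = 2.

2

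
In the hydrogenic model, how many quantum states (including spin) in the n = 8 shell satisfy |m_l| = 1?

With n = 8 the allowed l are 0, 1, …, 7.
Per l-value: l=1 → 2; l=2 → 2; l=3 → 2; l=4 → 2; l=5 → 2; l=6 → 2; l=7 → 2.
Orbitals: 2 + 2 + 2 + 2 + 2 + 2 + 2 = 14. Each orbital carries two spin states, so 14 × 2 = 28 states.

28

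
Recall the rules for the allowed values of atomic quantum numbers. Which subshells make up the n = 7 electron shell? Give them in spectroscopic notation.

7s, 7p, 7d, 7f, 7g, 7h, 7i

For n = 7, ℓ runs from 0 to 6. In spectroscopic notation ℓ = 0,1,2,… ↔ s,p,d,f,g,h,i, so the subshells are 7s, 7p, 7d, 7f, 7g, 7h, 7i.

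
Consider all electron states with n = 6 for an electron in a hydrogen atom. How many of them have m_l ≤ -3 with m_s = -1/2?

6

For n = 6, l ranges over 0 … 5.
The (l, m_l) pairs meeting m_l ≤ -3 give: l=3 → 1; l=4 → 2; l=5 → 3.
Orbitals: 1 + 2 + 3 = 6. With m_s fixed to a single value there is one state per orbital, giving 6 states.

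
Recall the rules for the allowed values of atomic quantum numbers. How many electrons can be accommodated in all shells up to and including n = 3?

Total orbitals = 1² + 2² + 3² = 14. Doubling for spin gives 28 electrons.

28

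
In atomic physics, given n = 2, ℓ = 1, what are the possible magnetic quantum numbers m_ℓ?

-1, 0, 1

m_ℓ takes every integer from −ℓ to +ℓ. With ℓ = 1 that gives the 3 values -1, 0, 1.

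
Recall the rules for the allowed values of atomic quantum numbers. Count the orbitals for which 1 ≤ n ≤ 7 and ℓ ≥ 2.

115

Per-shell orbital counts meeting the constraint:
n=3 → 5; n=4 → 12; n=5 → 21; n=6 → 32; n=7 → 45.
Total orbitals: 5 + 12 + 21 + 32 + 45 = 115.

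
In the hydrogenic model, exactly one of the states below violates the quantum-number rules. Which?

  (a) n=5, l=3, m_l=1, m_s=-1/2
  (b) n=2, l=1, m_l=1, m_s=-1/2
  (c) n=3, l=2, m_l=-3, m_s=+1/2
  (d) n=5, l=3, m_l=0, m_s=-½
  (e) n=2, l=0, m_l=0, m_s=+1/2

(c) has |m_l| = 3 > l = 2, violating −l ≤ m_l ≤ l.
The remaining sets (a), (b), (d), (e) satisfy all four rules.

(c)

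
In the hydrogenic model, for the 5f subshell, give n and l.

n = 5, l = 3

The leading integer gives n = 5; the letter 'f' means l = 3.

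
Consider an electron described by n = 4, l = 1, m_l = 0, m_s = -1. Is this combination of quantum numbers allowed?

The spin quantum number for an electron can only be m_s = +1/2 or −1/2; m_s = -1 is not one of those.

Not allowed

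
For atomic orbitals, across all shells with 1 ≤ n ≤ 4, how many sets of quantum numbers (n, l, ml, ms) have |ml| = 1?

24

Go shell by shell, enumerating (l, ml) with |ml| = 1:
n=2 → 2; n=3 → 4; n=4 → 6.
Orbitals: 2 + 4 + 6 = 12. Including both spin states (ms = ±1/2) gives 2 × 12 = 24 states.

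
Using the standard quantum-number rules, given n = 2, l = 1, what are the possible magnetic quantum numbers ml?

ml takes every integer from −l to +l. With l = 1 that gives the 3 values -1, 0, 1.

-1, 0, 1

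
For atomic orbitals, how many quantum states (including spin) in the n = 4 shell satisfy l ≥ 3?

14

For n = 4, l ranges over 0 … 3.
Contributions: l=3 → 7.
Orbitals: 7. Each orbital carries two spin states, so 7 × 2 = 14 states.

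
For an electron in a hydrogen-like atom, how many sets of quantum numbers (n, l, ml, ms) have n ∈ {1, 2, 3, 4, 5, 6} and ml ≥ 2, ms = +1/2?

Per-shell orbital counts meeting the constraint:
n=3 → 1; n=4 → 3; n=5 → 6; n=6 → 10.
Orbitals: 1 + 3 + 6 + 10 = 20. With ms fixed to +1/2 there is one state per orbital, so 20 states.

20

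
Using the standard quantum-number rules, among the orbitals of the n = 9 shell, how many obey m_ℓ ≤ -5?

10

With n = 9 the allowed ℓ are 0, 1, …, 8.
The (ℓ, m_ℓ) pairs meeting m_ℓ ≤ -5 give: ℓ=5 → 1; ℓ=6 → 2; ℓ=7 → 3; ℓ=8 → 4.
Total orbitals: 1 + 2 + 3 + 4 = 10.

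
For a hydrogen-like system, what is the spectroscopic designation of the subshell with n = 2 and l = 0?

2s

l = 0 corresponds to the letter 's', so the subshell is 2s.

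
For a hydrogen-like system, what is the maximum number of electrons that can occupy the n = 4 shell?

A shell holds 2n² electrons: 2 × 4² = 2 × 16 = 32.

32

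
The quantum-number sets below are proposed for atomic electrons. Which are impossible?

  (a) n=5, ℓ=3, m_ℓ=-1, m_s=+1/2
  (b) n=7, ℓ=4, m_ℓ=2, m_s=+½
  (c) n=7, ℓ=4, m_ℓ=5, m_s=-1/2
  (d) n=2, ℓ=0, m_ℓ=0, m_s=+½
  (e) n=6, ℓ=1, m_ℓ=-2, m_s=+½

(c) and (e)

(c) has |m_ℓ| = 5 > ℓ = 4, violating −ℓ ≤ m_ℓ ≤ ℓ.
(e) has |m_ℓ| = 2 > ℓ = 1, violating −ℓ ≤ m_ℓ ≤ ℓ.
The remaining sets (a), (b), (d) satisfy all four rules.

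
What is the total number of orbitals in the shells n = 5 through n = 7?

110

Shell n has n² orbitals: 5²=25 + 6²=36 + 7²=49 = 110 orbitals.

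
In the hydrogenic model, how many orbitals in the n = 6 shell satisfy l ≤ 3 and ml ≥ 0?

For n = 6, l ranges over 0 … 5.
Orbitals with l ≤ 3 and ml ≥ 0, by l: l=0 → 1; l=1 → 2; l=2 → 3; l=3 → 4.
Total orbitals: 1 + 2 + 3 + 4 = 10.

10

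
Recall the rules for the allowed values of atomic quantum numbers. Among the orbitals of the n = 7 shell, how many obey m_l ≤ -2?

Go through l = 0, …, 6 (the values permitted for n = 7).
Orbitals with m_l ≤ -2, by l: l=2 → 1; l=3 → 2; l=4 → 3; l=5 → 4; l=6 → 5.
Total orbitals: 1 + 2 + 3 + 4 + 5 = 15.

15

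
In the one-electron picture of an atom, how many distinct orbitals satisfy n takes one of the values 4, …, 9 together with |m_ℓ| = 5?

Count contributing orbitals for each principal shell:
n=6 → 2; n=7 → 4; n=8 → 6; n=9 → 8.
Total orbitals: 2 + 4 + 6 + 8 = 20.

20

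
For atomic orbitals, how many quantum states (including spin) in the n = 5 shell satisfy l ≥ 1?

48

Go through l = 0, …, 4 (the values permitted for n = 5).
Orbitals with l ≥ 1, by l: l=1 → 3; l=2 → 5; l=3 → 7; l=4 → 9.
Orbitals: 3 + 5 + 7 + 9 = 24. Each orbital carries two spin states, so 24 × 2 = 48 states.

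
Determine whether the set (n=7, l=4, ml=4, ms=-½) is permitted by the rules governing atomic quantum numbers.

Valid

n = 7 is a positive integer. l = 4 satisfies 0 ≤ l ≤ n−1 = 6. ml = 4 lies in the range −l … +l (here −4 … 4). ms = -1/2 is one of ±1/2.
All four constraints are satisfied.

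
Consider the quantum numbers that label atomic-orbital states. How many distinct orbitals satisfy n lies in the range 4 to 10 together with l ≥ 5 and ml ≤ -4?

Work shell by shell — for each n, count the (l, ml) pairs that satisfy l ≥ 5 and ml ≤ -4:
n=6 → 2; n=7 → 5; n=8 → 9; n=9 → 14; n=10 → 20.
Total orbitals: 2 + 5 + 9 + 14 + 20 = 50.

50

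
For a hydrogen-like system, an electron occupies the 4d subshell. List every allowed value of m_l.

The 4d subshell has l = 2, and m_l takes every integer from −l to +l. With l = 2 that gives the 5 values -2, -1, 0, 1, 2.

-2, -1, 0, 1, 2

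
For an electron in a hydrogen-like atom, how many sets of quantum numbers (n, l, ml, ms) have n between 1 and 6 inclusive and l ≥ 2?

Count contributing orbitals for each principal shell:
n=3 → 5; n=4 → 12; n=5 → 21; n=6 → 32.
Orbitals: 5 + 12 + 21 + 32 = 70. Including both spin states (ms = ±1/2) gives 2 × 70 = 140 states.

140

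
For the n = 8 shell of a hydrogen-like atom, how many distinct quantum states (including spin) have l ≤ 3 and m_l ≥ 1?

Go through l = 0, …, 7 (the values permitted for n = 8).
Contributions: l=1 → 1; l=2 → 2; l=3 → 3.
Orbitals: 1 + 2 + 3 = 6. Each orbital carries two spin states, so 6 × 2 = 12 states.

12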